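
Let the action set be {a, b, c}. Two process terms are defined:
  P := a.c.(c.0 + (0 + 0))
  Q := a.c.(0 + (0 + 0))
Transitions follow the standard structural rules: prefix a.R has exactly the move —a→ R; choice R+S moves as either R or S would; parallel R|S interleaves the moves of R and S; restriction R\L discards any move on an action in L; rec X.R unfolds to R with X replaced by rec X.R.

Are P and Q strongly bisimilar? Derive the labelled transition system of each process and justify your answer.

LTS(P): 4 reachable states
  m0 = a.c.(c.0 + (0 + 0)) has moves =a=> m1
  m1 = c.(c.0 + (0 + 0)) has moves =c=> m2
  m2 = c.0 + (0 + 0) has moves =c=> m3
  m3 = 0 has moves ∅
LTS(Q): 3 reachable states
  n0 = a.c.(0 + (0 + 0)) has moves =a=> n1
  n1 = c.(0 + (0 + 0)) has moves =c=> n2
  n2 = 0 + (0 + 0) has moves ∅
Coarsest stable partition (strong bisimilarity classes):
  B0 = {m0}
  B1 = {m1}
  B2 = {m2, n1}
  B3 = {m3, n2}
  B4 = {n0}
m0 ∈ B0, n0 ∈ B4 → different blocks

P ≁ Q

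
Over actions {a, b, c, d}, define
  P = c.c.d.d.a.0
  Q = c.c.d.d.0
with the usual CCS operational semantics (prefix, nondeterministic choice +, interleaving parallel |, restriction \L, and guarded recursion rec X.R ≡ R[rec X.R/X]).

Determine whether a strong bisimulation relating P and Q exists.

P's transition system — 6 states:
  p0 = c.c.d.d.a.0 has moves --c--▸ p1
  p1 = c.d.d.a.0 has moves --c--▸ p2
  p2 = d.d.a.0 has moves --d--▸ p3
  p3 = d.a.0 has moves --d--▸ p4
  p4 = a.0 has moves --a--▸ p5
  p5 = 0 has moves ∅
Q's transition system — 5 states:
  q0 = c.c.d.d.0 has moves --c--▸ q1
  q1 = c.d.d.0 has moves --c--▸ q2
  q2 = d.d.0 has moves --d--▸ q3
  q3 = d.0 has moves --d--▸ q4
  q4 = 0 has moves ∅
Bisimilarity quotient blocks:
  B0 = {p0}
  B1 = {p1}
  B2 = {p2}
  B3 = {p3}
  B4 = {p4}
  B5 = {p5, q4}
  B6 = {q0}
  B7 = {q1}
  B8 = {q2}
  B9 = {q3}
p0 ∈ B0, q0 ∈ B6 → different blocks

NO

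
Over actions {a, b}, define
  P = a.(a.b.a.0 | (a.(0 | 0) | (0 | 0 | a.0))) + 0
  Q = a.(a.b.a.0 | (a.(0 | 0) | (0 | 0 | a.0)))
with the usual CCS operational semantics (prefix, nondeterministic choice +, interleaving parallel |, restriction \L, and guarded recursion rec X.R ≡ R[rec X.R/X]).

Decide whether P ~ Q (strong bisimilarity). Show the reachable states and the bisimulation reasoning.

LTS(P): 17 reachable states
  p0 = a.(a.b.a.0 | (a.(0 | 0) | (0 | 0 | a.0))) + 0 ⊢ ··a··> p1
  p1 = a.b.a.0 | (a.(0 | 0) | (0 | 0 | a.0)) ⊢ ··a··> p2, ··a··> p3, ··a··> p4
  p2 = a.b.a.0 | (0 | 0 | (0 | 0 | a.0)) ⊢ ··a··> p5, ··a··> p6
  p3 = a.b.a.0 | (a.(0 | 0) | (0 | 0 | 0)) ⊢ ··a··> p5, ··a··> p7
  p4 = b.a.0 | (a.(0 | 0) | (0 | 0 | a.0)) ⊢ ··a··> p6, ··a··> p7, ··b··> p8
  p5 = a.b.a.0 | (0 | 0 | (0 | 0 | 0)) ⊢ ··a··> p9
  p6 = b.a.0 | (0 | 0 | (0 | 0 | a.0)) ⊢ ··a··> p9, ··b··> p10
  p7 = b.a.0 | (a.(0 | 0) | (0 | 0 | 0)) ⊢ ··a··> p9, ··b··> p11
  p8 = a.0 | (a.(0 | 0) | (0 | 0 | a.0)) ⊢ ··a··> p10, ··a··> p11, ··a··> p12
  p9 = b.a.0 | (0 | 0 | (0 | 0 | 0)) ⊢ ··b··> p13
  p10 = a.0 | (0 | 0 | (0 | 0 | a.0)) ⊢ ··a··> p13, ··a··> p14
  p11 = a.0 | (a.(0 | 0) | (0 | 0 | 0)) ⊢ ··a··> p13, ··a··> p15
  p12 = 0 | (a.(0 | 0) | (0 | 0 | a.0)) ⊢ ··a··> p14, ··a··> p15
  p13 = a.0 | (0 | 0 | (0 | 0 | 0)) ⊢ ··a··> p16
  p14 = 0 | (0 | 0 | (0 | 0 | a.0)) ⊢ ··a··> p16
  p15 = 0 | (a.(0 | 0) | (0 | 0 | 0)) ⊢ ··a··> p16
  p16 = 0 | (0 | 0 | (0 | 0 | 0)) ⊢ ·
LTS(Q): 17 reachable states
  q0 = a.(a.b.a.0 | (a.(0 | 0) | (0 | 0 | a.0))) ⊢ ··a··> q1
  q1 = a.b.a.0 | (a.(0 | 0) | (0 | 0 | a.0)) ⊢ ··a··> q2, ··a··> q3, ··a··> q4
  q2 = a.b.a.0 | (0 | 0 | (0 | 0 | a.0)) ⊢ ··a··> q5, ··a··> q6
  q3 = a.b.a.0 | (a.(0 | 0) | (0 | 0 | 0)) ⊢ ··a··> q5, ··a··> q7
  q4 = b.a.0 | (a.(0 | 0) | (0 | 0 | a.0)) ⊢ ··a··> q6, ··a··> q7, ··b··> q8
  q5 = a.b.a.0 | (0 | 0 | (0 | 0 | 0)) ⊢ ··a··> q9
  q6 = b.a.0 | (0 | 0 | (0 | 0 | a.0)) ⊢ ··a··> q9, ··b··> q10
  q7 = b.a.0 | (a.(0 | 0) | (0 | 0 | 0)) ⊢ ··a··> q9, ··b··> q11
  q8 = a.0 | (a.(0 | 0) | (0 | 0 | a.0)) ⊢ ··a··> q10, ··a··> q11, ··a··> q12
  q9 = b.a.0 | (0 | 0 | (0 | 0 | 0)) ⊢ ··b··> q13
  q10 = a.0 | (0 | 0 | (0 | 0 | a.0)) ⊢ ··a··> q13, ··a··> q14
  q11 = a.0 | (a.(0 | 0) | (0 | 0 | 0)) ⊢ ··a··> q13, ··a··> q15
  q12 = 0 | (a.(0 | 0) | (0 | 0 | a.0)) ⊢ ··a··> q14, ··a··> q15
  q13 = a.0 | (0 | 0 | (0 | 0 | 0)) ⊢ ··a··> q16
  q14 = 0 | (0 | 0 | (0 | 0 | a.0)) ⊢ ··a··> q16
  q15 = 0 | (a.(0 | 0) | (0 | 0 | 0)) ⊢ ··a··> q16
  q16 = 0 | (0 | 0 | (0 | 0 | 0)) ⊢ ·
Coarsest stable partition (strong bisimilarity classes):
  B0 = {p0, q0}
  B1 = {p1, q1}
  B2 = {p2, p3, q2, q3}
  B3 = {p5, q5}
  B4 = {p9, q9}
  B5 = {p13, p14, p15, q13, q14, q15}
  B6 = {p16, q16}
  B7 = {p6, p7, q6, q7}
  B8 = {p10, p11, p12, q10, q11, q12}
  B9 = {p4, q4}
  B10 = {p8, q8}
p0 ∈ B0, q0 ∈ B0 → same block

YES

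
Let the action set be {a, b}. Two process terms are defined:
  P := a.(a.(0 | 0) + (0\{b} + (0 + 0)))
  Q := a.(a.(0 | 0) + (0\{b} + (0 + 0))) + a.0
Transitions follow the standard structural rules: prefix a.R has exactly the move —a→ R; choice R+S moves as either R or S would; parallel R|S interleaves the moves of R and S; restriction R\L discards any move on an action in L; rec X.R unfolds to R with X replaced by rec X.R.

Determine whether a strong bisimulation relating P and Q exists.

not bisimilar

P's transition system — 3 states:
  p0 = a.(a.(0 | 0) + (0\{b} + (0 + 0))) ⊢ —a→ p1
  p1 = a.(0 | 0) + (0\{b} + (0 + 0)) ⊢ —a→ p2
  p2 = 0 | 0 ⊢ deadlocked
Q's transition system — 4 states:
  q0 = a.(a.(0 | 0) + (0\{b} + (0 + 0))) + a.0 ⊢ —a→ q1, —a→ q2
  q1 = 0 ⊢ deadlocked
  q2 = a.(0 | 0) + (0\{b} + (0 + 0)) ⊢ —a→ q3
  q3 = 0 | 0 ⊢ deadlocked
Coarsest stable partition (strong bisimilarity classes):
  B0 = {p0}
  B1 = {p1, q2}
  B2 = {p2, q1, q3}
  B3 = {q0}
p0 ∈ B0, q0 ∈ B3 → different blocks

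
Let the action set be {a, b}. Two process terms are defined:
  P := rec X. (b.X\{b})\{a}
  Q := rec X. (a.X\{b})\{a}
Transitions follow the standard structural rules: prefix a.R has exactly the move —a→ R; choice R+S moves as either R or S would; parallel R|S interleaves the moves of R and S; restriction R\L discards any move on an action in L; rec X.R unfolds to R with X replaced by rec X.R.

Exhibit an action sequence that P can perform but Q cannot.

P's transition system — 2 states:
  p0 = rec X. (b.X\{b})\{a} has moves —b→ p1
  p1 = (rec X. (b.X\{b})\{a})\{b}\{a} has moves deadlocked
Q's transition system — 1 states:
  q0 = rec X. (a.X\{b})\{a} has moves deadlocked
Trace ⟨b⟩ through P, begin at {p0}:
  after b @ step 1: {p1}
  — P admits the full trace.
Trace ⟨b⟩ through Q, begin at {q0}:
  after b @ step 1: no successor for Q

b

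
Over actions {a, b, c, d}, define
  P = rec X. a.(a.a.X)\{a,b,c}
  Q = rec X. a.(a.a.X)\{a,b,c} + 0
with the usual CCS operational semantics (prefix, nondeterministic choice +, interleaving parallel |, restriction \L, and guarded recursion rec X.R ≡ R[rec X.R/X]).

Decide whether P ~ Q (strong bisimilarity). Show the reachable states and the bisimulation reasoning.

LTS(P): 2 reachable states
  u0 = rec X. a.(a.a.X)\{a,b,c} → -a-> u1
  u1 = (a.a.(rec X. a.(a.a.X)\{a,b,c}))\{a,b,c} → stopped
LTS(Q): 2 reachable states
  v0 = rec X. a.(a.a.X)\{a,b,c} + 0 → -a-> v1
  v1 = (a.a.(rec X. a.(a.a.X)\{a,b,c} + 0))\{a,b,c} → stopped
Coarsest stable partition (strong bisimilarity classes):
  B0 = {u0, v0}
  B1 = {u1, v1}
u0 ∈ B0, v0 ∈ B0 → same block

P ~ Q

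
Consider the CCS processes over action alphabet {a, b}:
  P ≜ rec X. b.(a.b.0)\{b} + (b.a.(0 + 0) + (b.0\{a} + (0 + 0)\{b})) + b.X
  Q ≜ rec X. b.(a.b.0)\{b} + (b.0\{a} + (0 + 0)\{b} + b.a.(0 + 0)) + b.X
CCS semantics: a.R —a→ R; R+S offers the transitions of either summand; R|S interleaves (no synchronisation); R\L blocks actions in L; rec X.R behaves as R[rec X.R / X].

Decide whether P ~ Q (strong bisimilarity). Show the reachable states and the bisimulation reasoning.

P ~ Q

P's transition system — 6 states:
  s0 = rec X. b.(a.b.0)\{b} + (b.a.(0 + 0) + (b.0\{a} + (0 + 0)\{b})) + b.X | ··b··> s0, ··b··> s1, ··b··> s2, ··b··> s3
  s1 = (a.b.0)\{b} | ··a··> s4
  s2 = 0\{a} | ·
  s3 = a.(0 + 0) | ··a··> s5
  s4 = (b.0)\{b} | ·
  s5 = 0 + 0 | ·
Q's transition system — 6 states:
  t0 = rec X. b.(a.b.0)\{b} + (b.0\{a} + (0 + 0)\{b} + b.a.(0 + 0)) + b.X | ··b··> t0, ··b··> t1, ··b··> t2, ··b··> t3
  t1 = (a.b.0)\{b} | ··a··> t4
  t2 = 0\{a} | ·
  t3 = a.(0 + 0) | ··a··> t5
  t4 = (b.0)\{b} | ·
  t5 = 0 + 0 | ·
Bisimilarity quotient blocks:
  B0 = {s0, t0}
  B1 = {s2, s4, s5, t2, t4, t5}
  B2 = {s1, s3, t1, t3}
s0 ∈ B0, t0 ∈ B0 → same block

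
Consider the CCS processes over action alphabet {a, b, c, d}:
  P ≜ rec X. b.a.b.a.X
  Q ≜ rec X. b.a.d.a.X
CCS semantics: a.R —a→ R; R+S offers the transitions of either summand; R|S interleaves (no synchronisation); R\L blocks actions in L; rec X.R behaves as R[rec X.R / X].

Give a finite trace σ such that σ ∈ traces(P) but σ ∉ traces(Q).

bab

Reachable graph of P (4 states):
  m0 = rec X. b.a.b.a.X | ··b··> m1
  m1 = a.b.a.(rec X. b.a.b.a.X) | ··a··> m2
  m2 = b.a.(rec X. b.a.b.a.X) | ··b··> m3
  m3 = a.(rec X. b.a.b.a.X) | ··a··> m0
Reachable graph of Q (4 states):
  n0 = rec X. b.a.d.a.X | ··b··> n1
  n1 = a.d.a.(rec X. b.a.d.a.X) | ··a··> n2
  n2 = d.a.(rec X. b.a.d.a.X) | ··d··> n3
  n3 = a.(rec X. b.a.d.a.X) | ··a··> n0
Run σ = ⟨bab⟩ on P: start {m0}
  [1] b ⇒ {m1}
  [2] a ⇒ {m2}
  [3] b ⇒ {m3}
  P completes σ.
Run σ = ⟨bab⟩ on Q: start {n0}
  [1] b ⇒ {n1}
  [2] a ⇒ {n2}
  [3] b ⇒ no successor for Q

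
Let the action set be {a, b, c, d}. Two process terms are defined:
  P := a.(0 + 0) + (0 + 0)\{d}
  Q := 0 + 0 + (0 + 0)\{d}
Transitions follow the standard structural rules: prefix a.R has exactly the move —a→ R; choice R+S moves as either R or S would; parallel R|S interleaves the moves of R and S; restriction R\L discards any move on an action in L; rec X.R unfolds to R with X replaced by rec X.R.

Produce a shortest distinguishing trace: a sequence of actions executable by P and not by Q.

a

Reachable graph of P (2 states):
  p0 = a.(0 + 0) + (0 + 0)\{d} :: -a-> p1
  p1 = 0 + 0 :: stopped
Reachable graph of Q (1 states):
  q0 = 0 + 0 + (0 + 0)\{d} :: stopped
Executing a from P (initial set {p0}):
  [1] a ⇒ {p1}
  — P admits the full trace.
Executing a from Q (initial set {q0}):
  [1] a ⇒ ∅  — Q cannot continue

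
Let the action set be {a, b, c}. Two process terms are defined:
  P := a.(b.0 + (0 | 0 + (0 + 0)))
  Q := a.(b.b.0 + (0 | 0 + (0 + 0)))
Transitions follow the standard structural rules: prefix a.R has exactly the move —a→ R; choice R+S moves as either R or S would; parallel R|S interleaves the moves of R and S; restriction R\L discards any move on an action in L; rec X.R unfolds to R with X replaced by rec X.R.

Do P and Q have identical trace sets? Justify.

NO — witness ⟨abb⟩

LTS(P): 3 reachable states
  u0 = a.(b.0 + (0 | 0 + (0 + 0))) | =a=> u1
  u1 = b.0 + (0 | 0 + (0 + 0)) | =b=> u2
  u2 = 0 | ∅
LTS(Q): 4 reachable states
  v0 = a.(b.b.0 + (0 | 0 + (0 + 0))) | =a=> v1
  v1 = b.b.0 + (0 | 0 + (0 + 0)) | =b=> v2
  v2 = b.0 | =b=> v3
  v3 = 0 | ∅
Run σ = ⟨abb⟩ on Q: start {v0}
  [1] a ⇒ {v1}
  [2] b ⇒ {v2}
  [3] b ⇒ {v3}
  ✓ Q
Run σ = ⟨abb⟩ on P: start {u0}
  [1] a ⇒ {u1}
  [2] b ⇒ {u2}
  [3] b ⇒ ∅ (P stuck)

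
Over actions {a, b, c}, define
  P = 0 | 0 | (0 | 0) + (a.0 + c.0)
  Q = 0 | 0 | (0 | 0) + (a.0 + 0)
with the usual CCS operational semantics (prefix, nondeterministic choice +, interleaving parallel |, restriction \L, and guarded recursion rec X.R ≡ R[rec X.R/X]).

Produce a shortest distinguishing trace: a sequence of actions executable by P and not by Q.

LTS(P): 2 reachable states
  s0 = 0 | 0 | (0 | 0) + (a.0 + c.0) ⊢ -a-> s1, -c-> s1
  s1 = 0 ⊢ (no moves)
LTS(Q): 2 reachable states
  t0 = 0 | 0 | (0 | 0) + (a.0 + 0) ⊢ -a-> t1
  t1 = 0 ⊢ (no moves)
Executing c from P (initial set {s0}):
  after c @ step 1: {s1}
  — P admits the full trace.
Executing c from Q (initial set {t0}):
  after c @ step 1: no successor for Q

c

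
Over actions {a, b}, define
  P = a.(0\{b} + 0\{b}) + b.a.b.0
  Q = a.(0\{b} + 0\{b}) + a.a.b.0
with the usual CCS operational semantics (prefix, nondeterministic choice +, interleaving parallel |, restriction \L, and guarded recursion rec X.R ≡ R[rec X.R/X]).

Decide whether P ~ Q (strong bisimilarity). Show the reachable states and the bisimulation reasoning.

not bisimilar

P's transition system — 5 states:
  s0 = a.(0\{b} + 0\{b}) + b.a.b.0 has moves -a-> s1, -b-> s2
  s1 = 0\{b} + 0\{b} has moves ·
  s2 = a.b.0 has moves -a-> s3
  s3 = b.0 has moves -b-> s4
  s4 = 0 has moves ·
Q's transition system — 5 states:
  t0 = a.(0\{b} + 0\{b}) + a.a.b.0 has moves -a-> t1, -a-> t2
  t1 = 0\{b} + 0\{b} has moves ·
  t2 = a.b.0 has moves -a-> t3
  t3 = b.0 has moves -b-> t4
  t4 = 0 has moves ·
Bisimilarity quotient blocks:
  B0 = {s0}
  B1 = {s2, t2}
  B2 = {s3, t3}
  B3 = {s1, s4, t1, t4}
  B4 = {t0}
s0 ∈ B0, t0 ∈ B4 → different blocks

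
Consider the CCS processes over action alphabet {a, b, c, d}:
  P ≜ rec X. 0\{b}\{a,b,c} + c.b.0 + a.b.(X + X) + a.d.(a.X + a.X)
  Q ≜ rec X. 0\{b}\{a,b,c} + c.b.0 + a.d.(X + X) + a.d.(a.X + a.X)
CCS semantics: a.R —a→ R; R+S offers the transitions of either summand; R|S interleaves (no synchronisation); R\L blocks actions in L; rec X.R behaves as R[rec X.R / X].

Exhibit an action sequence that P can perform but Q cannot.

ab

P's transition system — 7 states:
  p0 = rec X. 0\{b}\{a,b,c} + c.b.0 + a.b.(X + X) + a.d.(a.X + a.X) has moves -a-> p1, -a-> p2, -c-> p3
  p1 = b.((rec X. 0\{b}\{a,b,c} + c.b.0 + a.b.(X + X) + a.d.(a.X + a.X)) + (rec X. 0\{b}\{a,b,c} + c.b.0 + a.b.(X + X) + a.d.(a.X + a.X))) has moves -b-> p4
  p2 = d.(a.(rec X. 0\{b}\{a,b,c} + c.b.0 + a.b.(X + X) + a.d.(a.X + a.X)) + a.(rec X. 0\{b}\{a,b,c} + c.b.0 + a.b.(X + X) + a.d.(a.X + a.X))) has moves -d-> p5
  p3 = b.0 has moves -b-> p6
  p4 = (rec X. 0\{b}\{a,b,c} + c.b.0 + a.b.(X + X) + a.d.(a.X + a.X)) + (rec X. 0\{b}\{a,b,c} + c.b.0 + a.b.(X + X) + a.d.(a.X + a.X)) has moves -a-> p1, -a-> p2, -c-> p3
  p5 = a.(rec X. 0\{b}\{a,b,c} + c.b.0 + a.b.(X + X) + a.d.(a.X + a.X)) + a.(rec X. 0\{b}\{a,b,c} + c.b.0 + a.b.(X + X) + a.d.(a.X + a.X)) has moves -a-> p0
  p6 = 0 has moves (no moves)
Q's transition system — 7 states:
  q0 = rec X. 0\{b}\{a,b,c} + c.b.0 + a.d.(X + X) + a.d.(a.X + a.X) has moves -a-> q1, -a-> q2, -c-> q3
  q1 = d.((rec X. 0\{b}\{a,b,c} + c.b.0 + a.d.(X + X) + a.d.(a.X + a.X)) + (rec X. 0\{b}\{a,b,c} + c.b.0 + a.d.(X + X) + a.d.(a.X + a.X))) has moves -d-> q4
  q2 = d.(a.(rec X. 0\{b}\{a,b,c} + c.b.0 + a.d.(X + X) + a.d.(a.X + a.X)) + a.(rec X. 0\{b}\{a,b,c} + c.b.0 + a.d.(X + X) + a.d.(a.X + a.X))) has moves -d-> q5
  q3 = b.0 has moves -b-> q6
  q4 = (rec X. 0\{b}\{a,b,c} + c.b.0 + a.d.(X + X) + a.d.(a.X + a.X)) + (rec X. 0\{b}\{a,b,c} + c.b.0 + a.d.(X + X) + a.d.(a.X + a.X)) has moves -a-> q1, -a-> q2, -c-> q3
  q5 = a.(rec X. 0\{b}\{a,b,c} + c.b.0 + a.d.(X + X) + a.d.(a.X + a.X)) + a.(rec X. 0\{b}\{a,b,c} + c.b.0 + a.d.(X + X) + a.d.(a.X + a.X)) has moves -a-> q0
  q6 = 0 has moves (no moves)
Trace ⟨ab⟩ through P, begin at {p0}:
  [1] a ⇒ {p1, p2}
  [2] b ⇒ {p4}
  — P admits the full trace.
Trace ⟨ab⟩ through Q, begin at {q0}:
  [1] a ⇒ {q1, q2}
  [2] b ⇒ no successor for Q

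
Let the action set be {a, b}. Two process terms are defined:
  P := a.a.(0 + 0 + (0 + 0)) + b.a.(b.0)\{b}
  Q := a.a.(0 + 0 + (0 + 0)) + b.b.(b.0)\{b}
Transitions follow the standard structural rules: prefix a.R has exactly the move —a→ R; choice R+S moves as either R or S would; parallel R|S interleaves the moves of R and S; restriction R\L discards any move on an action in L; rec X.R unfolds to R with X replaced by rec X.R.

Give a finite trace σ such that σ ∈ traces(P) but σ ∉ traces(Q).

ba

LTS(P): 5 reachable states
  s0 = a.a.(0 + 0 + (0 + 0)) + b.a.(b.0)\{b} | --a--▸ s1, --b--▸ s2
  s1 = a.(0 + 0 + (0 + 0)) | --a--▸ s3
  s2 = a.(b.0)\{b} | --a--▸ s4
  s3 = 0 + 0 + (0 + 0) | ∅
  s4 = (b.0)\{b} | ∅
LTS(Q): 5 reachable states
  t0 = a.a.(0 + 0 + (0 + 0)) + b.b.(b.0)\{b} | --a--▸ t1, --b--▸ t2
  t1 = a.(0 + 0 + (0 + 0)) | --a--▸ t3
  t2 = b.(b.0)\{b} | --b--▸ t4
  t3 = 0 + 0 + (0 + 0) | ∅
  t4 = (b.0)\{b} | ∅
Run σ = ⟨ba⟩ on P: start {s0}
  after b @ step 1: {s2}
  after a @ step 2: {s4}
  — P admits the full trace.
Run σ = ⟨ba⟩ on Q: start {t0}
  after b @ step 1: {t2}
  after a @ step 2: ∅ (Q stuck)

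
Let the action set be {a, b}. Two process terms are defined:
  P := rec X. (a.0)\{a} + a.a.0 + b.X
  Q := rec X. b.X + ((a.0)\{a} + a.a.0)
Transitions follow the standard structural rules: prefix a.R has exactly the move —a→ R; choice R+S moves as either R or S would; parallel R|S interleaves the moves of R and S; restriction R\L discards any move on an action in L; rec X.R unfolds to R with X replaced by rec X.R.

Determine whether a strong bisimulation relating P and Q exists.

P ~ Q

Reachable graph of P (3 states):
  m0 = rec X. (a.0)\{a} + a.a.0 + b.X → ··a··> m1, ··b··> m0
  m1 = a.0 → ··a··> m2
  m2 = 0 → stopped
Reachable graph of Q (3 states):
  n0 = rec X. b.X + ((a.0)\{a} + a.a.0) → ··a··> n1, ··b··> n0
  n1 = a.0 → ··a··> n2
  n2 = 0 → stopped
Coarsest stable partition (strong bisimilarity classes):
  B0 = {m0, n0}
  B1 = {m1, n1}
  B2 = {m2, n2}
m0 ∈ B0, n0 ∈ B0 → same block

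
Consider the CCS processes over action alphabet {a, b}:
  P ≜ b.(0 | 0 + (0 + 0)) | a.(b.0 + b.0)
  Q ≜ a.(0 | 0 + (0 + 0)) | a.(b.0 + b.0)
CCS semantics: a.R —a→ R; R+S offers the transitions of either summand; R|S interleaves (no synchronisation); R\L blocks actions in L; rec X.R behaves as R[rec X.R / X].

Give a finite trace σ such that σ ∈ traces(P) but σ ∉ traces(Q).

b

Reachable graph of P (6 states):
  s0 = b.(0 | 0 + (0 + 0)) | a.(b.0 + b.0) ⊢ -a-> s1, -b-> s2
  s1 = b.(0 | 0 + (0 + 0)) | (b.0 + b.0) ⊢ -b-> s3, -b-> s4
  s2 = (0 | 0 + (0 + 0)) | a.(b.0 + b.0) ⊢ -a-> s3
  s3 = (0 | 0 + (0 + 0)) | (b.0 + b.0) ⊢ -b-> s5
  s4 = b.(0 | 0 + (0 + 0)) | 0 ⊢ -b-> s5
  s5 = (0 | 0 + (0 + 0)) | 0 ⊢ (no moves)
Reachable graph of Q (6 states):
  t0 = a.(0 | 0 + (0 + 0)) | a.(b.0 + b.0) ⊢ -a-> t1, -a-> t2
  t1 = (0 | 0 + (0 + 0)) | a.(b.0 + b.0) ⊢ -a-> t3
  t2 = a.(0 | 0 + (0 + 0)) | (b.0 + b.0) ⊢ -a-> t3, -b-> t4
  t3 = (0 | 0 + (0 + 0)) | (b.0 + b.0) ⊢ -b-> t5
  t4 = a.(0 | 0 + (0 + 0)) | 0 ⊢ -a-> t5
  t5 = (0 | 0 + (0 + 0)) | 0 ⊢ (no moves)
Trace ⟨b⟩ through P, begin at {s0}:
  [1] b ⇒ {s2}
  ✓ P
Trace ⟨b⟩ through Q, begin at {t0}:
  [1] b ⇒ ∅ (Q stuck)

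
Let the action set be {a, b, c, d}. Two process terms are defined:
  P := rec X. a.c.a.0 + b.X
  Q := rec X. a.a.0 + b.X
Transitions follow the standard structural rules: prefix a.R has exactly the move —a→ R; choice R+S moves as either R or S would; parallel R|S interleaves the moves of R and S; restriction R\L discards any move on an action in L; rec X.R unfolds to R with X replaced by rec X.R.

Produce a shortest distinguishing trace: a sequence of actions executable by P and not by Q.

ac

P's transition system — 4 states:
  u0 = rec X. a.c.a.0 + b.X ⊢ ··a··> u1, ··b··> u0
  u1 = c.a.0 ⊢ ··c··> u2
  u2 = a.0 ⊢ ··a··> u3
  u3 = 0 ⊢ ·
Q's transition system — 3 states:
  v0 = rec X. a.a.0 + b.X ⊢ ··a··> v1, ··b··> v0
  v1 = a.0 ⊢ ··a··> v2
  v2 = 0 ⊢ ·
Trace ⟨ac⟩ through P, begin at {u0}:
  step 1 (a): {u1}
  step 2 (c): {u2}
  ✓ P
Trace ⟨ac⟩ through Q, begin at {v0}:
  step 1 (a): {v1}
  step 2 (c): ∅  — Q cannot continue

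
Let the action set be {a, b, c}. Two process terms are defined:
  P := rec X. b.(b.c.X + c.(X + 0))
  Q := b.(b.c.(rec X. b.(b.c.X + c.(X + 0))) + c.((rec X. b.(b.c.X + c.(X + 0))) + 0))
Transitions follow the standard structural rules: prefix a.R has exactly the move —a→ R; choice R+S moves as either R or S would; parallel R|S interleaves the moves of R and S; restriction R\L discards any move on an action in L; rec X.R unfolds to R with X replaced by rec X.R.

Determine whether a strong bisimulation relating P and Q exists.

Reachable graph of P (4 states):
  m0 = rec X. b.(b.c.X + c.(X + 0)) ⊢ —b→ m1
  m1 = b.c.(rec X. b.(b.c.X + c.(X + 0))) + c.((rec X. b.(b.c.X + c.(X + 0))) + 0) ⊢ —b→ m2, —c→ m3
  m2 = c.(rec X. b.(b.c.X + c.(X + 0))) ⊢ —c→ m0
  m3 = (rec X. b.(b.c.X + c.(X + 0))) + 0 ⊢ —b→ m1
Reachable graph of Q (5 states):
  n0 = b.(b.c.(rec X. b.(b.c.X + c.(X + 0))) + c.((rec X. b.(b.c.X + c.(X + 0))) + 0)) ⊢ —b→ n1
  n1 = b.c.(rec X. b.(b.c.X + c.(X + 0))) + c.((rec X. b.(b.c.X + c.(X + 0))) + 0) ⊢ —b→ n2, —c→ n3
  n2 = c.(rec X. b.(b.c.X + c.(X + 0))) ⊢ —c→ n4
  n3 = (rec X. b.(b.c.X + c.(X + 0))) + 0 ⊢ —b→ n1
  n4 = rec X. b.(b.c.X + c.(X + 0)) ⊢ —b→ n1
Coarsest stable partition (strong bisimilarity classes):
  B0 = {m0, m3, n0, n3, n4}
  B1 = {m1, n1}
  B2 = {m2, n2}
m0 ∈ B0, n0 ∈ B0 → same block

YES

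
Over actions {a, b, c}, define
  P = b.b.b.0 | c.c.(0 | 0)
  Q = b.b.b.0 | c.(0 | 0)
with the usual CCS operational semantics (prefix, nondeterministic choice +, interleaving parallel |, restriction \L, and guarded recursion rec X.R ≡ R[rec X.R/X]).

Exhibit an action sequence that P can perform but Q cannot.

LTS(P): 12 reachable states
  s0 = b.b.b.0 | c.c.(0 | 0) → =b=> s1, =c=> s2
  s1 = b.b.0 | c.c.(0 | 0) → =b=> s3, =c=> s4
  s2 = b.b.b.0 | c.(0 | 0) → =b=> s4, =c=> s5
  s3 = b.0 | c.c.(0 | 0) → =b=> s6, =c=> s7
  s4 = b.b.0 | c.(0 | 0) → =b=> s7, =c=> s8
  s5 = b.b.b.0 | (0 | 0) → =b=> s8
  s6 = 0 | c.c.(0 | 0) → =c=> s9
  s7 = b.0 | c.(0 | 0) → =b=> s9, =c=> s10
  s8 = b.b.0 | (0 | 0) → =b=> s10
  s9 = 0 | c.(0 | 0) → =c=> s11
  s10 = b.0 | (0 | 0) → =b=> s11
  s11 = 0 | (0 | 0) → deadlocked
LTS(Q): 8 reachable states
  t0 = b.b.b.0 | c.(0 | 0) → =b=> t1, =c=> t2
  t1 = b.b.0 | c.(0 | 0) → =b=> t3, =c=> t4
  t2 = b.b.b.0 | (0 | 0) → =b=> t4
  t3 = b.0 | c.(0 | 0) → =b=> t5, =c=> t6
  t4 = b.b.0 | (0 | 0) → =b=> t6
  t5 = 0 | c.(0 | 0) → =c=> t7
  t6 = b.0 | (0 | 0) → =b=> t7
  t7 = 0 | (0 | 0) → deadlocked
Run σ = ⟨cc⟩ on P: start {s0}
  step 1 (c): {s2}
  step 2 (c): {s5}
  P completes σ.
Run σ = ⟨cc⟩ on Q: start {t0}
  step 1 (c): {t2}
  step 2 (c): ∅  — Q cannot continue

cc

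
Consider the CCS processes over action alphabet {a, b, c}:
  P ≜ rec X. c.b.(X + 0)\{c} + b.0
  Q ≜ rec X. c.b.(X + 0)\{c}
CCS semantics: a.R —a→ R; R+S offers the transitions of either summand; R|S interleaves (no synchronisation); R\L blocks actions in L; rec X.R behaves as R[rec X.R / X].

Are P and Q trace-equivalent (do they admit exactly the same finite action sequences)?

traces(P) ≠ traces(Q) — witness ⟨b⟩

LTS(P): 5 reachable states
  u0 = rec X. c.b.(X + 0)\{c} + b.0 → --b--▸ u1, --c--▸ u2
  u1 = 0 → deadlocked
  u2 = b.((rec X. c.b.(X + 0)\{c} + b.0) + 0)\{c} → --b--▸ u3
  u3 = ((rec X. c.b.(X + 0)\{c} + b.0) + 0)\{c} → --b--▸ u4
  u4 = 0\{c} → deadlocked
LTS(Q): 3 reachable states
  v0 = rec X. c.b.(X + 0)\{c} → --c--▸ v1
  v1 = b.((rec X. c.b.(X + 0)\{c}) + 0)\{c} → --b--▸ v2
  v2 = ((rec X. c.b.(X + 0)\{c}) + 0)\{c} → deadlocked
Executing b from P (initial set {u0}):
  after b @ step 1: {u1}
  ✓ P
Executing b from Q (initial set {v0}):
  after b @ step 1: ∅ (Q stuck)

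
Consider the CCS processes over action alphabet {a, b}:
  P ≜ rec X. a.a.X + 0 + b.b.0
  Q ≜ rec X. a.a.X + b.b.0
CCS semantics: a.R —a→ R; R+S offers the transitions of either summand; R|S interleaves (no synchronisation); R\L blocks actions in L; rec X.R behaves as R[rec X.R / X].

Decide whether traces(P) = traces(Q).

P's transition system — 4 states:
  u0 = rec X. a.a.X + 0 + b.b.0 has moves ··a··> u1, ··b··> u2
  u1 = a.(rec X. a.a.X + 0 + b.b.0) has moves ··a··> u0
  u2 = b.0 has moves ··b··> u3
  u3 = 0 has moves ·
Q's transition system — 4 states:
  v0 = rec X. a.a.X + b.b.0 has moves ··a··> v1, ··b··> v2
  v1 = a.(rec X. a.a.X + b.b.0) has moves ··a··> v0
  v2 = b.0 has moves ··b··> v3
  v3 = 0 has moves ·
Coarsest stable partition (strong bisimilarity classes):
  B0 = {u0, v0}
  B1 = {u1, v1}
  B2 = {u2, v2}
  B3 = {u3, v3}
u0 ∈ B0, v0 ∈ B0 → same block
Bisimilar ⇒ trace-equivalent.

YES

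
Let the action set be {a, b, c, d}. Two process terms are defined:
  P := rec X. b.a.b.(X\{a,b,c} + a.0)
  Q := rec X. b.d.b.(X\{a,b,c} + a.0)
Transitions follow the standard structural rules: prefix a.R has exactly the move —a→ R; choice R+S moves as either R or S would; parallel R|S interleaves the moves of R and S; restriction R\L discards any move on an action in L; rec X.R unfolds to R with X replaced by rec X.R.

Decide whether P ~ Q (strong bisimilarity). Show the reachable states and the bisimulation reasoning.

Reachable graph of P (5 states):
  s0 = rec X. b.a.b.(X\{a,b,c} + a.0) :: ··b··> s1
  s1 = a.b.((rec X. b.a.b.(X\{a,b,c} + a.0))\{a,b,c} + a.0) :: ··a··> s2
  s2 = b.((rec X. b.a.b.(X\{a,b,c} + a.0))\{a,b,c} + a.0) :: ··b··> s3
  s3 = (rec X. b.a.b.(X\{a,b,c} + a.0))\{a,b,c} + a.0 :: ··a··> s4
  s4 = 0 :: ·
Reachable graph of Q (5 states):
  t0 = rec X. b.d.b.(X\{a,b,c} + a.0) :: ··b··> t1
  t1 = d.b.((rec X. b.d.b.(X\{a,b,c} + a.0))\{a,b,c} + a.0) :: ··d··> t2
  t2 = b.((rec X. b.d.b.(X\{a,b,c} + a.0))\{a,b,c} + a.0) :: ··b··> t3
  t3 = (rec X. b.d.b.(X\{a,b,c} + a.0))\{a,b,c} + a.0 :: ··a··> t4
  t4 = 0 :: ·
Coarsest stable partition (strong bisimilarity classes):
  B0 = {s0}
  B1 = {s1}
  B2 = {s2, t2}
  B3 = {s3, t3}
  B4 = {s4, t4}
  B5 = {t0}
  B6 = {t1}
s0 ∈ B0, t0 ∈ B5 → different blocks

NO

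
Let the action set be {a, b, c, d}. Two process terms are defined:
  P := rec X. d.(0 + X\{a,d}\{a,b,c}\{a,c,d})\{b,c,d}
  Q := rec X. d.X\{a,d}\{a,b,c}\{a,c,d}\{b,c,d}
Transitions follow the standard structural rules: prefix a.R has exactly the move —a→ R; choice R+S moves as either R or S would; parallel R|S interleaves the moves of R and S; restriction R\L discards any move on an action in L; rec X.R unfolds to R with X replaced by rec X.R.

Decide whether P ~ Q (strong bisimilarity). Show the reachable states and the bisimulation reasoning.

bisimilar

LTS(P): 2 reachable states
  p0 = rec X. d.(0 + X\{a,d}\{a,b,c}\{a,c,d})\{b,c,d} ⊢ ··d··> p1
  p1 = (0 + (rec X. d.(0 + X\{a,d}\{a,b,c}\{a,c,d})\{b,c,d})\{a,d}\{a,b,c}\{a,c,d})\{b,c,d} ⊢ deadlocked
LTS(Q): 2 reachable states
  q0 = rec X. d.X\{a,d}\{a,b,c}\{a,c,d}\{b,c,d} ⊢ ··d··> q1
  q1 = (rec X. d.X\{a,d}\{a,b,c}\{a,c,d}\{b,c,d})\{a,d}\{a,b,c}\{a,c,d}\{b,c,d} ⊢ deadlocked
Partition-refinement fixed point:
  B0 = {p0, q0}
  B1 = {p1, q1}
p0 ∈ B0, q0 ∈ B0 → same block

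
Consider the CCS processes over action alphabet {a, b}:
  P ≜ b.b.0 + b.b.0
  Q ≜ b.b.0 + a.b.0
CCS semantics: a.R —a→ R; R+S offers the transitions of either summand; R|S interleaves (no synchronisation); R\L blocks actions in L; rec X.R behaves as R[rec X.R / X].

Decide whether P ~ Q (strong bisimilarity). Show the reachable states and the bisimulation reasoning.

P's transition system — 3 states:
  u0 = b.b.0 + b.b.0 :: -b-> u1
  u1 = b.0 :: -b-> u2
  u2 = 0 :: deadlocked
Q's transition system — 3 states:
  v0 = b.b.0 + a.b.0 :: -a-> v1, -b-> v1
  v1 = b.0 :: -b-> v2
  v2 = 0 :: deadlocked
Coarsest stable partition (strong bisimilarity classes):
  B0 = {u0}
  B1 = {u1, v1}
  B2 = {u2, v2}
  B3 = {v0}
u0 ∈ B0, v0 ∈ B3 → different blocks

not bisimilar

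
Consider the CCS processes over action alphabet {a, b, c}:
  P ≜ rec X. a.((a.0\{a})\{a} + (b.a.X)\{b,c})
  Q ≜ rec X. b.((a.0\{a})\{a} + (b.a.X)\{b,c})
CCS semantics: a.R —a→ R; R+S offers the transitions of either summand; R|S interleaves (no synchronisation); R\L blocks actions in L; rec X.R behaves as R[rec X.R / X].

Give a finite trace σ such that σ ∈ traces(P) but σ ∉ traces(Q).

a

P's transition system — 2 states:
  m0 = rec X. a.((a.0\{a})\{a} + (b.a.X)\{b,c}) → —a→ m1
  m1 = (a.0\{a})\{a} + (b.a.(rec X. a.((a.0\{a})\{a} + (b.a.X)\{b,c})))\{b,c} → deadlocked
Q's transition system — 2 states:
  n0 = rec X. b.((a.0\{a})\{a} + (b.a.X)\{b,c}) → —b→ n1
  n1 = (a.0\{a})\{a} + (b.a.(rec X. b.((a.0\{a})\{a} + (b.a.X)\{b,c})))\{b,c} → deadlocked
Run σ = ⟨a⟩ on P: start {m0}
  [1] a ⇒ {m1}
  ✓ P
Run σ = ⟨a⟩ on Q: start {n0}
  [1] a ⇒ no successor for Q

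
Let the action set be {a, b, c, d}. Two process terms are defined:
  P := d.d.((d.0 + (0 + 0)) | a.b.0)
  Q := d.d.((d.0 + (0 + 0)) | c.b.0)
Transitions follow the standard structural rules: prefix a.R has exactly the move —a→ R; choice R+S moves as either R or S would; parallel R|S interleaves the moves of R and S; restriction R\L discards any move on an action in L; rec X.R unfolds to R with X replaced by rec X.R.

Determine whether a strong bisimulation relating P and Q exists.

P ≁ Q

LTS(P): 8 reachable states
  p0 = d.d.((d.0 + (0 + 0)) | a.b.0) → -d-> p1
  p1 = d.((d.0 + (0 + 0)) | a.b.0) → -d-> p2
  p2 = (d.0 + (0 + 0)) | a.b.0 → -a-> p3, -d-> p4
  p3 = (d.0 + (0 + 0)) | b.0 → -b-> p5, -d-> p6
  p4 = 0 | a.b.0 → -a-> p6
  p5 = (d.0 + (0 + 0)) | 0 → -d-> p7
  p6 = 0 | b.0 → -b-> p7
  p7 = 0 | 0 → ∅
LTS(Q): 8 reachable states
  q0 = d.d.((d.0 + (0 + 0)) | c.b.0) → -d-> q1
  q1 = d.((d.0 + (0 + 0)) | c.b.0) → -d-> q2
  q2 = (d.0 + (0 + 0)) | c.b.0 → -c-> q3, -d-> q4
  q3 = (d.0 + (0 + 0)) | b.0 → -b-> q5, -d-> q6
  q4 = 0 | c.b.0 → -c-> q6
  q5 = (d.0 + (0 + 0)) | 0 → -d-> q7
  q6 = 0 | b.0 → -b-> q7
  q7 = 0 | 0 → ∅
Partition-refinement fixed point:
  B0 = {p0}
  B1 = {p1}
  B2 = {p2}
  B3 = {p4}
  B4 = {p6, q6}
  B5 = {p7, q7}
  B6 = {p3, q3}
  B7 = {p5, q5}
  B8 = {q0}
  B9 = {q1}
  B10 = {q2}
  B11 = {q4}
p0 ∈ B0, q0 ∈ B8 → different blocks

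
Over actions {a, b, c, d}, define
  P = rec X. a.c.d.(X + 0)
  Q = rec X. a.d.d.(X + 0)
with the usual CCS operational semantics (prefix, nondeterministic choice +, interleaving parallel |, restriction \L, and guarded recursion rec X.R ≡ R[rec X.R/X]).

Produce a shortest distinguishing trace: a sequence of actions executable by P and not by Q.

ac

Reachable graph of P (4 states):
  m0 = rec X. a.c.d.(X + 0) | —a→ m1
  m1 = c.d.((rec X. a.c.d.(X + 0)) + 0) | —c→ m2
  m2 = d.((rec X. a.c.d.(X + 0)) + 0) | —d→ m3
  m3 = (rec X. a.c.d.(X + 0)) + 0 | —a→ m1
Reachable graph of Q (4 states):
  n0 = rec X. a.d.d.(X + 0) | —a→ n1
  n1 = d.d.((rec X. a.d.d.(X + 0)) + 0) | —d→ n2
  n2 = d.((rec X. a.d.d.(X + 0)) + 0) | —d→ n3
  n3 = (rec X. a.d.d.(X + 0)) + 0 | —a→ n1
Run σ = ⟨ac⟩ on P: start {m0}
  after a @ step 1: {m1}
  after c @ step 2: {m2}
  ✓ P
Run σ = ⟨ac⟩ on Q: start {n0}
  after a @ step 1: {n1}
  after c @ step 2: ∅ (Q stuck)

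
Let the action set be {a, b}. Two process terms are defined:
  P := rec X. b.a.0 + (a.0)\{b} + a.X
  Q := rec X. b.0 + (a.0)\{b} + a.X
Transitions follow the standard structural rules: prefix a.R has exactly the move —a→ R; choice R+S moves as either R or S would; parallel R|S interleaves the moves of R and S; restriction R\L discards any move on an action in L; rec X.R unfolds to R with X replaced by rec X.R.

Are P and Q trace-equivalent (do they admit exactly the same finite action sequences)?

P's transition system — 4 states:
  s0 = rec X. b.a.0 + (a.0)\{b} + a.X has moves —a→ s0, —a→ s1, —b→ s2
  s1 = 0\{b} has moves ∅
  s2 = a.0 has moves —a→ s3
  s3 = 0 has moves ∅
Q's transition system — 3 states:
  t0 = rec X. b.0 + (a.0)\{b} + a.X has moves —a→ t0, —a→ t1, —b→ t2
  t1 = 0\{b} has moves ∅
  t2 = 0 has moves ∅
Run σ = ⟨ba⟩ on P: start {s0}
  step 1 (b): {s2}
  step 2 (a): {s3}
  ✓ P
Run σ = ⟨ba⟩ on Q: start {t0}
  step 1 (b): {t2}
  step 2 (a): no successor for Q

traces(P) ≠ traces(Q) — witness ⟨ba⟩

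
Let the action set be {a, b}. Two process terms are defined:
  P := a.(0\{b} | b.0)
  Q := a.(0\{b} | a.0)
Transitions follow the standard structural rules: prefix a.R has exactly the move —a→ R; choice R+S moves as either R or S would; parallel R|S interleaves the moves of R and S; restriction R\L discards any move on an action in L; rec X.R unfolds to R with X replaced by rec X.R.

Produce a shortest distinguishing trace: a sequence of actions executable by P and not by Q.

ab

P's transition system — 3 states:
  p0 = a.(0\{b} | b.0) ⊢ —a→ p1
  p1 = 0\{b} | b.0 ⊢ —b→ p2
  p2 = 0\{b} | 0 ⊢ deadlocked
Q's transition system — 3 states:
  q0 = a.(0\{b} | a.0) ⊢ —a→ q1
  q1 = 0\{b} | a.0 ⊢ —a→ q2
  q2 = 0\{b} | 0 ⊢ deadlocked
Run σ = ⟨ab⟩ on P: start {p0}
  after a @ step 1: {p1}
  after b @ step 2: {p2}
  P completes σ.
Run σ = ⟨ab⟩ on Q: start {q0}
  after a @ step 1: {q1}
  after b @ step 2: no successor for Q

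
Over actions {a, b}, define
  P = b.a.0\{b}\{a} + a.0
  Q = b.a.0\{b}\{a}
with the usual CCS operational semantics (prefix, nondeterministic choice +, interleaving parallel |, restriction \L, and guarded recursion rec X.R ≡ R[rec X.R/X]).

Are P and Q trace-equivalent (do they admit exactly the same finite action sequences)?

trace-distinct — witness ⟨a⟩

P's transition system — 4 states:
  s0 = b.a.0\{b}\{a} + a.0 has moves ··a··> s1, ··b··> s2
  s1 = 0 has moves ·
  s2 = a.0\{b}\{a} has moves ··a··> s3
  s3 = 0\{b}\{a} has moves ·
Q's transition system — 3 states:
  t0 = b.a.0\{b}\{a} has moves ··b··> t1
  t1 = a.0\{b}\{a} has moves ··a··> t2
  t2 = 0\{b}\{a} has moves ·
Executing a from P (initial set {s0}):
  [1] a ⇒ {s1}
  — P admits the full trace.
Executing a from Q (initial set {t0}):
  [1] a ⇒ ∅ (Q stuck)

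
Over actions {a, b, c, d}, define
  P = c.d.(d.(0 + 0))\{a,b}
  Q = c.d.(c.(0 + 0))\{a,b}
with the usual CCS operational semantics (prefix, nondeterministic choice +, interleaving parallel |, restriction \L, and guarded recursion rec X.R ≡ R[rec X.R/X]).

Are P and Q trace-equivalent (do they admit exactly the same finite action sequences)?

trace-distinct — witness ⟨cdd⟩

Reachable graph of P (4 states):
  m0 = c.d.(d.(0 + 0))\{a,b} has moves —c→ m1
  m1 = d.(d.(0 + 0))\{a,b} has moves —d→ m2
  m2 = (d.(0 + 0))\{a,b} has moves —d→ m3
  m3 = (0 + 0)\{a,b} has moves deadlocked
Reachable graph of Q (4 states):
  n0 = c.d.(c.(0 + 0))\{a,b} has moves —c→ n1
  n1 = d.(c.(0 + 0))\{a,b} has moves —d→ n2
  n2 = (c.(0 + 0))\{a,b} has moves —c→ n3
  n3 = (0 + 0)\{a,b} has moves deadlocked
Executing cdd from P (initial set {m0}):
  after c @ step 1: {m1}
  after d @ step 2: {m2}
  after d @ step 3: {m3}
  P completes σ.
Executing cdd from Q (initial set {n0}):
  after c @ step 1: {n1}
  after d @ step 2: {n2}
  after d @ step 3: no successor for Q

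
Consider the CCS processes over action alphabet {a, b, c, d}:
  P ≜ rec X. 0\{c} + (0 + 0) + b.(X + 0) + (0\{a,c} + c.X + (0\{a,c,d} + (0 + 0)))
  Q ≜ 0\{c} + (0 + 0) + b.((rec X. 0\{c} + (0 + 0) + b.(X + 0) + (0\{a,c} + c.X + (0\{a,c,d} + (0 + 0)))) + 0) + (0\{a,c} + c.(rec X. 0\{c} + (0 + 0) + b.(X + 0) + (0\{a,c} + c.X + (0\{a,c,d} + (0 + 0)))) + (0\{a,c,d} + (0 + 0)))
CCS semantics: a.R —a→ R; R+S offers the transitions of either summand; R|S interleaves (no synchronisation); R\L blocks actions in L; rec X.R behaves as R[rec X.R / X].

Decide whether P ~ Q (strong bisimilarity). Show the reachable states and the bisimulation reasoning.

P ~ Q

Reachable graph of P (2 states):
  s0 = rec X. 0\{c} + (0 + 0) + b.(X + 0) + (0\{a,c} + c.X + (0\{a,c,d} + (0 + 0))) → -b-> s1, -c-> s0
  s1 = (rec X. 0\{c} + (0 + 0) + b.(X + 0) + (0\{a,c} + c.X + (0\{a,c,d} + (0 + 0)))) + 0 → -b-> s1, -c-> s0
Reachable graph of Q (3 states):
  t0 = 0\{c} + (0 + 0) + b.((rec X. 0\{c} + (0 + 0) + b.(X + 0) + (0\{a,c} + c.X + (0\{a,c,d} + (0 + 0)))) + 0) + (0\{a,c} + c.(rec X. 0\{c} + (0 + 0) + b.(X + 0) + (0\{a,c} + c.X + (0\{a,c,d} + (0 + 0)))) + (0\{a,c,d} + (0 + 0))) → -b-> t1, -c-> t2
  t1 = (rec X. 0\{c} + (0 + 0) + b.(X + 0) + (0\{a,c} + c.X + (0\{a,c,d} + (0 + 0)))) + 0 → -b-> t1, -c-> t2
  t2 = rec X. 0\{c} + (0 + 0) + b.(X + 0) + (0\{a,c} + c.X + (0\{a,c,d} + (0 + 0))) → -b-> t1, -c-> t2
Coarsest stable partition (strong bisimilarity classes):
  B0 = {s0, s1, t0, t1, t2}
s0 ∈ B0, t0 ∈ B0 → same block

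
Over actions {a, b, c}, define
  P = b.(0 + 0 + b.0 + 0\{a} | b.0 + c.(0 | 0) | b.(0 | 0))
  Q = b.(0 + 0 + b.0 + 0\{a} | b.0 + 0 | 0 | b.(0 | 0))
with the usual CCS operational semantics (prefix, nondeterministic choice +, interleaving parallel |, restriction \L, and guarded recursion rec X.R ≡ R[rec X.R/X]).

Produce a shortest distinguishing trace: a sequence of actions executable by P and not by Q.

bc

P's transition system — 7 states:
  m0 = b.(0 + 0 + b.0 + 0\{a} | b.0 + c.(0 | 0) | b.(0 | 0)) :: -b-> m1
  m1 = 0 + 0 + b.0 + 0\{a} | b.0 + c.(0 | 0) | b.(0 | 0) :: -b-> m2, -b-> m3, -b-> m4, -c-> m5
  m2 = 0 :: deadlocked
  m3 = 0\{a} | 0 :: deadlocked
  m4 = c.(0 | 0) | (0 | 0) :: -c-> m6
  m5 = 0 | 0 | b.(0 | 0) :: -b-> m6
  m6 = 0 | 0 | (0 | 0) :: deadlocked
Q's transition system — 5 states:
  n0 = b.(0 + 0 + b.0 + 0\{a} | b.0 + 0 | 0 | b.(0 | 0)) :: -b-> n1
  n1 = 0 + 0 + b.0 + 0\{a} | b.0 + 0 | 0 | b.(0 | 0) :: -b-> n2, -b-> n3, -b-> n4
  n2 = 0 :: deadlocked
  n3 = 0 | 0 | (0 | 0) :: deadlocked
  n4 = 0\{a} | 0 :: deadlocked
Run σ = ⟨bc⟩ on P: start {m0}
  after b @ step 1: {m1}
  after c @ step 2: {m5}
  — P admits the full trace.
Run σ = ⟨bc⟩ on Q: start {n0}
  after b @ step 1: {n1}
  after c @ step 2: ∅ (Q stuck)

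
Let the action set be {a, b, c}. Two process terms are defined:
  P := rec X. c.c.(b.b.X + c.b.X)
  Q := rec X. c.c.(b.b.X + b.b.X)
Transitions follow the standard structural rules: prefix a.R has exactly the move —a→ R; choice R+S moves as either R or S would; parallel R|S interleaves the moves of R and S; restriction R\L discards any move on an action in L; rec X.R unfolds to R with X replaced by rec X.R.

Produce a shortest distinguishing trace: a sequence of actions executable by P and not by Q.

Reachable graph of P (4 states):
  m0 = rec X. c.c.(b.b.X + c.b.X) has moves --c--▸ m1
  m1 = c.(b.b.(rec X. c.c.(b.b.X + c.b.X)) + c.b.(rec X. c.c.(b.b.X + c.b.X))) has moves --c--▸ m2
  m2 = b.b.(rec X. c.c.(b.b.X + c.b.X)) + c.b.(rec X. c.c.(b.b.X + c.b.X)) has moves --b--▸ m3, --c--▸ m3
  m3 = b.(rec X. c.c.(b.b.X + c.b.X)) has moves --b--▸ m0
Reachable graph of Q (4 states):
  n0 = rec X. c.c.(b.b.X + b.b.X) has moves --c--▸ n1
  n1 = c.(b.b.(rec X. c.c.(b.b.X + b.b.X)) + b.b.(rec X. c.c.(b.b.X + b.b.X))) has moves --c--▸ n2
  n2 = b.b.(rec X. c.c.(b.b.X + b.b.X)) + b.b.(rec X. c.c.(b.b.X + b.b.X)) has moves --b--▸ n3
  n3 = b.(rec X. c.c.(b.b.X + b.b.X)) has moves --b--▸ n0
Executing ccc from P (initial set {m0}):
  step 1 (c): {m1}
  step 2 (c): {m2}
  step 3 (c): {m3}
  P completes σ.
Executing ccc from Q (initial set {n0}):
  step 1 (c): {n1}
  step 2 (c): {n2}
  step 3 (c): ∅  — Q cannot continue

ccc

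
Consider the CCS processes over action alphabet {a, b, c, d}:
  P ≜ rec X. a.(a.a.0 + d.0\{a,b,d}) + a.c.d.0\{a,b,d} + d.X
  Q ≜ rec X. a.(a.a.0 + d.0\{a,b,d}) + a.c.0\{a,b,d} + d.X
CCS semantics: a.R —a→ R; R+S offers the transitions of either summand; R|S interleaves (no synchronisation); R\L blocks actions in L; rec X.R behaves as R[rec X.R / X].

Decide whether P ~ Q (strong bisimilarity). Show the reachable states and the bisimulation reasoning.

P ≁ Q

P's transition system — 7 states:
  s0 = rec X. a.(a.a.0 + d.0\{a,b,d}) + a.c.d.0\{a,b,d} + d.X → ··a··> s1, ··a··> s2, ··d··> s0
  s1 = a.a.0 + d.0\{a,b,d} → ··a··> s3, ··d··> s4
  s2 = c.d.0\{a,b,d} → ··c··> s5
  s3 = a.0 → ··a··> s6
  s4 = 0\{a,b,d} → deadlocked
  s5 = d.0\{a,b,d} → ··d··> s4
  s6 = 0 → deadlocked
Q's transition system — 6 states:
  t0 = rec X. a.(a.a.0 + d.0\{a,b,d}) + a.c.0\{a,b,d} + d.X → ··a··> t1, ··a··> t2, ··d··> t0
  t1 = a.a.0 + d.0\{a,b,d} → ··a··> t3, ··d··> t4
  t2 = c.0\{a,b,d} → ··c··> t4
  t3 = a.0 → ··a··> t5
  t4 = 0\{a,b,d} → deadlocked
  t5 = 0 → deadlocked
Partition-refinement fixed point:
  B0 = {s0}
  B1 = {s1, t1}
  B2 = {s4, s6, t4, t5}
  B3 = {s3, t3}
  B4 = {s2}
  B5 = {s5}
  B6 = {t0}
  B7 = {t2}
s0 ∈ B0, t0 ∈ B6 → different blocks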